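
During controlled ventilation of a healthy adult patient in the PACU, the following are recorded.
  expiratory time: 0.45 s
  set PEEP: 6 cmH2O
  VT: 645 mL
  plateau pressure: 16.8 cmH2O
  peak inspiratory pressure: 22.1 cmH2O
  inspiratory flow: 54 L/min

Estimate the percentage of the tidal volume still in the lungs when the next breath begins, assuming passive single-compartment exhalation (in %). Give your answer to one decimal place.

Flow: 54 L/min ÷ 60 = 0.9 L/s.
R = (PIP − Pplat)/V̇ = (22.1 − 16.8) / 0.9 = 5.3/0.9 = 5.889 cmH2O·s/L.
C = Vt/(Pplat − PEEP) = 645.0 / (16.8 − 6) = 645.0/10.8 = 59.722 mL/cmH2O.
τ = R × C = 5.889 × 0.05972 L/cmH2O = 0.3517 s.
Fraction remaining at end-expiration = e^(−Te/τ) = e^(−0.45/0.3517) = 0.2782 → 27.82%.

27.8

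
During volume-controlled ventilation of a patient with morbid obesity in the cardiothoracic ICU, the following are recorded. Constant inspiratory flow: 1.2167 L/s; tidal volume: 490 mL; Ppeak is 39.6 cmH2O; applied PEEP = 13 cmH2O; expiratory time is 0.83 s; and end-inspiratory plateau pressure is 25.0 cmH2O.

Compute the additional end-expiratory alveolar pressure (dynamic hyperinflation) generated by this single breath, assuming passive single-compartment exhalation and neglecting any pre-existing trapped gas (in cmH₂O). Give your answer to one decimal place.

2.2

R = (PIP − Pplat)/V̇ = (39.6 − 25.0) / 1.2167 = 14.6/1.2167 = 12.0 cmH2O·s/L.
C = Vt/(Pplat − PEEP) = 490.0 / (25.0 − 13) = 490.0/12.0 = 40.833 mL/cmH2O.
τ = R × C = 12.0 × 0.04083 L/cmH2O = 0.49 s.
Fraction remaining = e^(−Te/τ) = e^(−0.83/0.49) = 0.1838; trapped volume = 490.0 × 0.1838 = 90.062 mL.
Additional alveolar pressure from trapping ≈ V_trapped / C = 90.062 / 40.833 = 2.206 cmH2O.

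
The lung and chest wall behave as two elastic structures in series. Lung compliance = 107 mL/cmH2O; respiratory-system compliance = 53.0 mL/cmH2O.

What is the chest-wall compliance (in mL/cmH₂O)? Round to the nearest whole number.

1/Ccw = 1/Crs − 1/CL.
1/Ccw = 1/53.0 − 1/107 = 0.009522.
Ccw = 105.02 mL/cmH2O.

105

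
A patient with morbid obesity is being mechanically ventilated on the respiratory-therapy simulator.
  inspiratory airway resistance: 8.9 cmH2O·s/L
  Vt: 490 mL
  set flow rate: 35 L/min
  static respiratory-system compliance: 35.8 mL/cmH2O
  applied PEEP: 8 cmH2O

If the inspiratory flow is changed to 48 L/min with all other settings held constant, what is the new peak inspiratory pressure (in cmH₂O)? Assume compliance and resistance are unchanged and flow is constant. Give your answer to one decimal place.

Flow: 35 L/min ÷ 60 = 0.5833 L/s.
New flow: 48 L/min ÷ 60 = 0.8 L/s.
PIP = Vt/C + R·V̇ + PEEP (constant-flow equation of motion).
Only the resistive term changes: ΔPIP = R × ΔV̇ = 8.9 × (0.8 − 0.5833) = 8.9 × 0.2167 = 1.929 cmH2O.
Original PIP = 490/35.8 + 8.9×0.5833 + 8 = 26.879 cmH2O; new PIP = 26.879 + (1.929) = 28.808 cmH2O.

28.8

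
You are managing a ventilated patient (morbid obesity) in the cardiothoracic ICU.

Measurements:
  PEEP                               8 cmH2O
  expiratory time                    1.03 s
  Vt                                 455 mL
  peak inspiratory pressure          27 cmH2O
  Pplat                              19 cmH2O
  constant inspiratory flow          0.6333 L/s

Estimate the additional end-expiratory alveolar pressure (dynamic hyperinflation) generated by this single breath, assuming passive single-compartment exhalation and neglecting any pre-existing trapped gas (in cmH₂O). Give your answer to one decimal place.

R = (PIP − Pplat)/V̇ = (27 − 19) / 0.6333 = 8.0/0.6333 = 12.632 cmH2O·s/L.
C = Vt/(Pplat − PEEP) = 455.0 / (19 − 8) = 455.0/11.0 = 41.364 mL/cmH2O.
τ = R × C = 12.632 × 0.04136 L/cmH2O = 0.5225 s.
Fraction remaining = e^(−Te/τ) = e^(−1.03/0.5225) = 0.1393; trapped volume = 455.0 × 0.1393 = 63.382 mL.
Additional alveolar pressure from trapping ≈ V_trapped / C = 63.382 / 41.364 = 1.532 cmH2O.

1.5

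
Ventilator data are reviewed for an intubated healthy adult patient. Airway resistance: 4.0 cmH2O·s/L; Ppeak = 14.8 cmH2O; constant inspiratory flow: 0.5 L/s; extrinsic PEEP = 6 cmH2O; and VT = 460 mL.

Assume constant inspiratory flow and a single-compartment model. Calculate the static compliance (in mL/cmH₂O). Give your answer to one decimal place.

67.6

Equation of motion (constant flow): PIP = Vt/C + R·V̇ + PEEP.
Vt/C = PIP − R·V̇ − PEEP = 14.8 − 4.0×0.5 − 6 = 14.8 − 2.0 − 6 = 6.8 cmH2O.
C = Vt / 6.8 = 460 / 6.8 = 67.647 mL/cmH2O.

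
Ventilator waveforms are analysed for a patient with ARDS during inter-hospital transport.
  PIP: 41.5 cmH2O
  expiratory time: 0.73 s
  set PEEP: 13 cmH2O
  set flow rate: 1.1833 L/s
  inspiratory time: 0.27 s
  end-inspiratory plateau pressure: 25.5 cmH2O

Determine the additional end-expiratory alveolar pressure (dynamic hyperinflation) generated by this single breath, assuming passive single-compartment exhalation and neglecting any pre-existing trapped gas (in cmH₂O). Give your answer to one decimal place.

1.5

Vt = flow × Ti = 1.1833 L/s × 0.27 s × 1000 mL/L = 319.49 mL.
R = (PIP − Pplat)/V̇ = (41.5 − 25.5) / 1.1833 = 16.0/1.1833 = 13.522 cmH2O·s/L.
C = Vt/(Pplat − PEEP) = 319.49 / (25.5 − 13) = 319.49/12.5 = 25.559 mL/cmH2O.
τ = R × C = 13.522 × 0.02556 L/cmH2O = 0.3456 s.
Fraction remaining = e^(−Te/τ) = e^(−0.73/0.3456) = 0.121; trapped volume = 319.49 × 0.121 = 38.658 mL.
Additional alveolar pressure from trapping ≈ V_trapped / C = 38.658 / 25.559 = 1.513 cmH2O.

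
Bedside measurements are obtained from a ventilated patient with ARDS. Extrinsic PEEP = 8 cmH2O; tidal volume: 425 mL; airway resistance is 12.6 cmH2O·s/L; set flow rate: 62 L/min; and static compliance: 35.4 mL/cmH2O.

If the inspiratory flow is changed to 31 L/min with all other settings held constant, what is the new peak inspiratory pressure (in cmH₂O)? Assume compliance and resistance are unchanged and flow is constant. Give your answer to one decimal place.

26.5

Flow: 62 L/min ÷ 60 = 1.0333 L/s.
New flow: 31 L/min ÷ 60 = 0.5167 L/s.
PIP = Vt/C + R·V̇ + PEEP (constant-flow equation of motion).
Only the resistive term changes: ΔPIP = R × ΔV̇ = 12.6 × (0.5167 − 1.0333) = 12.6 × -0.5166 = -6.509 cmH2O.
Original PIP = 425/35.4 + 12.6×1.0333 + 8 = 33.025 cmH2O; new PIP = 33.025 + (-6.509) = 26.516 cmH2O.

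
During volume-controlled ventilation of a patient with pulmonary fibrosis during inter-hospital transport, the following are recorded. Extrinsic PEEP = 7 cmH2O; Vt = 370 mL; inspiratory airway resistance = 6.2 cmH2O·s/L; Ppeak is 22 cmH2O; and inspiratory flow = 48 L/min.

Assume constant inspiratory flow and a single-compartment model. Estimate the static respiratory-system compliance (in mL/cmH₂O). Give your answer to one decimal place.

Flow: 48 L/min ÷ 60 = 0.8 L/s.
Equation of motion (constant flow): PIP = Vt/C + R·V̇ + PEEP.
Vt/C = PIP − R·V̇ − PEEP = 22 − 6.2×0.8 − 7 = 22 − 4.96 − 7 = 10.04 cmH2O.
C = Vt / 10.04 = 370 / 10.04 = 36.853 mL/cmH2O.

36.9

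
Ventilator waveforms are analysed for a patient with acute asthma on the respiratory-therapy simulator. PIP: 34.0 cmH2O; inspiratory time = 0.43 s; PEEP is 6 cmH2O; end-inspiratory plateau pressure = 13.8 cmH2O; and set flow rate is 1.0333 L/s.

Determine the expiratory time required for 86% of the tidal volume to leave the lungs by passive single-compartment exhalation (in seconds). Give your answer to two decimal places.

Vt = flow × Ti = 1.0333 L/s × 0.43 s × 1000 mL/L = 444.32 mL.
R = (PIP − Pplat)/V̇ = (34.0 − 13.8) / 1.0333 = 20.2/1.0333 = 19.549 cmH2O·s/L.
C = Vt/(Pplat − PEEP) = 444.32 / (13.8 − 6) = 444.32/7.8 = 56.964 mL/cmH2O.
τ = R × C = 19.549 × 0.05696 L/cmH2O = 1.114 s.
t = −τ·ln(1 − 0.86) = −1.114·ln(0.14) = 2.19 s.

2.19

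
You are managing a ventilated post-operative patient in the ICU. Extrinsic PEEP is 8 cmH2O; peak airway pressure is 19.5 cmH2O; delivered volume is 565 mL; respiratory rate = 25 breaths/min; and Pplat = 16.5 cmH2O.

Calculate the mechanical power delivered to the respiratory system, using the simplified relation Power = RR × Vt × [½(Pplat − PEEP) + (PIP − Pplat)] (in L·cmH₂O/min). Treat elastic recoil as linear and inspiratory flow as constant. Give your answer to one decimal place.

102.4

Per-breath work = Vt × [½(Pplat−PEEP) + (PIP−Pplat)] = 0.565 × [0.5×8.5 + 3.0] = 0.565 × 7.25 = 4.096 L·cmH2O.
Power = 25 × 4.096 = 102.4 L·cmH2O/min.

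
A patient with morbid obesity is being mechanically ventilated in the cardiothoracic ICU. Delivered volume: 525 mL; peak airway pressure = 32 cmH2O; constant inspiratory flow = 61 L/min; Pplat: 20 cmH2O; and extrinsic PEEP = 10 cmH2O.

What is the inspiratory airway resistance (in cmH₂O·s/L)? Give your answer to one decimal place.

11.8

Flow: 61 L/min ÷ 60 = 1.0167 L/s.
Raw = (PIP − Pplat) / flow = (32 − 20) / 1.0167 = 12.0 / 1.0167 = 11.803 cmH2O·s/L.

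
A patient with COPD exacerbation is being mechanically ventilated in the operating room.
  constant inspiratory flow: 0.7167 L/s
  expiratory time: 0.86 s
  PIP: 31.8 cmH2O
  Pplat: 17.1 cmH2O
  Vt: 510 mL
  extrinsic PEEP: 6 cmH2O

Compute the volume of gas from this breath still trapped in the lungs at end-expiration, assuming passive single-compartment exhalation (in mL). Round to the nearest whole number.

R = (PIP − Pplat)/V̇ = (31.8 − 17.1) / 0.7167 = 14.7/0.7167 = 20.511 cmH2O·s/L.
C = Vt/(Pplat − PEEP) = 510.0 / (17.1 − 6) = 510.0/11.1 = 45.946 mL/cmH2O.
τ = R × C = 20.511 × 0.04595 L/cmH2O = 0.9425 s.
Fraction remaining = e^(−Te/τ) = e^(−0.86/0.9425) = 0.4015.
Trapped volume = 510.0 × 0.4015 = 204.77 mL.

205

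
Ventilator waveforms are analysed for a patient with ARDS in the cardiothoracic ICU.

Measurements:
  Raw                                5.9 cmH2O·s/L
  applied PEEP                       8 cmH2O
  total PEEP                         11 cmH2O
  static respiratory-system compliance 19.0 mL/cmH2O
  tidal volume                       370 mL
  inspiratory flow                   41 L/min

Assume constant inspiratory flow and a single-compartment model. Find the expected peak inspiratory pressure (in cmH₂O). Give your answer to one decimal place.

Flow: 41 L/min ÷ 60 = 0.6833 L/s.
Total PEEP = 11 cmH2O (set 8 + intrinsic 3); this is the baseline alveolar pressure.
Equation of motion (constant flow): PIP = Vt/C + R·V̇ + PEEP.
PIP = 370/19.0 + 5.9×0.6833 + 11 = 19.474 + 4.031 + 11 = 34.505 cmH2O.

34.5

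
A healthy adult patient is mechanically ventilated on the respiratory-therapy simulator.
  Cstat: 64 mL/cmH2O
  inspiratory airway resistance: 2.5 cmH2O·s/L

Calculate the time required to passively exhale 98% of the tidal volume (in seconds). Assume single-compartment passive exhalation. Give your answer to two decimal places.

τ = R × C = 2.5 × 64 mL/cmH2O = 2.5 × 0.064 L/cmH2O = 0.16 s.
Exhaled fraction f = 1 − e^(−t/τ) → t = −τ·ln(1 − f) = −0.16·ln(0.02) = 0.6259 s.

0.63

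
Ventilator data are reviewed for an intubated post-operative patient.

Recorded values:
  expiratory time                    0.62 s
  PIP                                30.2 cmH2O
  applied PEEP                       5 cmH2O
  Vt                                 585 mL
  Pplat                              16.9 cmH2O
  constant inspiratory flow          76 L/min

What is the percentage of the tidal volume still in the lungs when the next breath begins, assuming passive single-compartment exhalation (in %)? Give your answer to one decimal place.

30.1

Flow: 76 L/min ÷ 60 = 1.2667 L/s.
R = (PIP − Pplat)/V̇ = (30.2 − 16.9) / 1.2667 = 13.3/1.2667 = 10.5 cmH2O·s/L.
C = Vt/(Pplat − PEEP) = 585.0 / (16.9 − 5) = 585.0/11.9 = 49.16 mL/cmH2O.
τ = R × C = 10.5 × 0.04916 L/cmH2O = 0.5162 s.
Fraction remaining at end-expiration = e^(−Te/τ) = e^(−0.62/0.5162) = 0.3009 → 30.09%.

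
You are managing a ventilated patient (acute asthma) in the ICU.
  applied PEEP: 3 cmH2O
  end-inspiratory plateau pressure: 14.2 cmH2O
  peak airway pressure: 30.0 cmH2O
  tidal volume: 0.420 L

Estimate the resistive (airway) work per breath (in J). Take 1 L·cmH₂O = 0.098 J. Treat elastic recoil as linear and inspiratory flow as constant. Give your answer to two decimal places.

0.65

With constant inspiratory flow the resistive pressure is constant at PIP − Pplat = 30.0 − 14.2 = 15.8 cmH2O, so resistive work = 15.8 × 0.420 = 6.636 L·cmH2O.
× 0.098 J/(L·cmH2O) → 0.6503 J.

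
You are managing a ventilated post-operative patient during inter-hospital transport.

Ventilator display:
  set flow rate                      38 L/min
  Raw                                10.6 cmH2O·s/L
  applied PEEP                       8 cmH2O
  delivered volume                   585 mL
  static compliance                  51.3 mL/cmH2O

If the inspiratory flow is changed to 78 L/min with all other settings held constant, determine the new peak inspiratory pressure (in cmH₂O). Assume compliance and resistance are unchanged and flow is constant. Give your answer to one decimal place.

Flow: 38 L/min ÷ 60 = 0.6333 L/s.
New flow: 78 L/min ÷ 60 = 1.3 L/s.
PIP = Vt/C + R·V̇ + PEEP (constant-flow equation of motion).
Only the resistive term changes: ΔPIP = R × ΔV̇ = 10.6 × (1.3 − 0.6333) = 10.6 × 0.6667 = 7.067 cmH2O.
Original PIP = 585/51.3 + 10.6×0.6333 + 8 = 26.116 cmH2O; new PIP = 26.116 + (7.067) = 33.183 cmH2O.

33.2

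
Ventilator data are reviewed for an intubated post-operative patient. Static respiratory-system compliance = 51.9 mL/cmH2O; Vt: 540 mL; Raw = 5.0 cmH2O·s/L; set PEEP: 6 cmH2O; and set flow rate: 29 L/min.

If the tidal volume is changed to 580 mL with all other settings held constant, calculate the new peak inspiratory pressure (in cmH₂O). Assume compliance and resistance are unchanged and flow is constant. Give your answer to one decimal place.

Flow: 29 L/min ÷ 60 = 0.4833 L/s.
PIP = Vt/C + R·V̇ + PEEP (constant-flow equation of motion).
Only the elastic term changes: ΔPIP = ΔVt / C = (580 − 540) / 51.9 = 0.7707 cmH2O.
Original PIP = 540/51.9 + 5.0×0.4833 + 6 = 18.821 cmH2O; new PIP = 18.821 + (0.7707) = 19.592 cmH2O.

19.6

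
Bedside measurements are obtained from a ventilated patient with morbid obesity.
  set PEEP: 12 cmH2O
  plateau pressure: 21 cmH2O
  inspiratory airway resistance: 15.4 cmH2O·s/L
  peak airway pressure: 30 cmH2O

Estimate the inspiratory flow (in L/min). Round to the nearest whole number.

35

flow = (PIP − Pplat) / Raw = (30 − 21) / 15.4 = 0.5844 L/s × 60 = 35.064 L/min.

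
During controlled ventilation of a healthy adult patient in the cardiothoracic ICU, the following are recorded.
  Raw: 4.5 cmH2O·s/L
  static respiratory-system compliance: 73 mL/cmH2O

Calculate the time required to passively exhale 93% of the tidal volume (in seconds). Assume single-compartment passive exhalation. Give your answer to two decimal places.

0.87

τ = R × C = 4.5 × 73 mL/cmH2O = 4.5 × 0.073 L/cmH2O = 0.3285 s.
Exhaled fraction f = 1 − e^(−t/τ) → t = −τ·ln(1 − f) = −0.3285·ln(0.07) = 0.8736 s.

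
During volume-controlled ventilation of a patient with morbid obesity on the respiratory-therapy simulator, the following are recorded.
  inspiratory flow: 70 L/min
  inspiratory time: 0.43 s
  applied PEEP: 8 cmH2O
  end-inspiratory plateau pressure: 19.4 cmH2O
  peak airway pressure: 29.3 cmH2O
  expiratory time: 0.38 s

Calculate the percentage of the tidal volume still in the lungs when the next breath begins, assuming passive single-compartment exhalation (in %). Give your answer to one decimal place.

36.1

Flow: 70 L/min ÷ 60 = 1.1667 L/s.
Vt = flow × Ti = 1.1667 L/s × 0.43 s × 1000 mL/L = 501.68 mL.
R = (PIP − Pplat)/V̇ = (29.3 − 19.4) / 1.1667 = 9.9/1.1667 = 8.485 cmH2O·s/L.
C = Vt/(Pplat − PEEP) = 501.68 / (19.4 − 8) = 501.68/11.4 = 44.007 mL/cmH2O.
τ = R × C = 8.485 × 0.04401 L/cmH2O = 0.3734 s.
Fraction remaining at end-expiration = e^(−Te/τ) = e^(−0.38/0.3734) = 0.3614 → 36.14%.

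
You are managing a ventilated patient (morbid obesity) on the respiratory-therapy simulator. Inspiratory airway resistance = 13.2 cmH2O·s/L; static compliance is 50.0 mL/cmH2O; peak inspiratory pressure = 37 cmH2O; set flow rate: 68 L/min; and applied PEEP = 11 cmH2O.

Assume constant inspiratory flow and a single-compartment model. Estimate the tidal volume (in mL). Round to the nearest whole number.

552

Flow: 68 L/min ÷ 60 = 1.1333 L/s.
Equation of motion (constant flow): PIP = Vt/C + R·V̇ + PEEP.
Vt/C = PIP − R·V̇ − PEEP = 37 − 14.96 − 11 = 11.04 cmH2O.
Vt = C × 11.04 = 50.0 × 11.04 = 552.0 mL.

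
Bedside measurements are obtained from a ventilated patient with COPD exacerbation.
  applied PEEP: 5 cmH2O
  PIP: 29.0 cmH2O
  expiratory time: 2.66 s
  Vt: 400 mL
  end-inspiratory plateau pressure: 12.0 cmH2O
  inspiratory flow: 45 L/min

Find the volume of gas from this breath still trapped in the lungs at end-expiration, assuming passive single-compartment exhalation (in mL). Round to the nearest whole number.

Flow: 45 L/min ÷ 60 = 0.75 L/s.
R = (PIP − Pplat)/V̇ = (29.0 − 12.0) / 0.75 = 17.0/0.75 = 22.667 cmH2O·s/L.
C = Vt/(Pplat − PEEP) = 400.0 / (12.0 − 5) = 400.0/7.0 = 57.143 mL/cmH2O.
τ = R × C = 22.667 × 0.05714 L/cmH2O = 1.295 s.
Fraction remaining = e^(−Te/τ) = e^(−2.66/1.295) = 0.1282.
Trapped volume = 400.0 × 0.1282 = 51.28 mL.

51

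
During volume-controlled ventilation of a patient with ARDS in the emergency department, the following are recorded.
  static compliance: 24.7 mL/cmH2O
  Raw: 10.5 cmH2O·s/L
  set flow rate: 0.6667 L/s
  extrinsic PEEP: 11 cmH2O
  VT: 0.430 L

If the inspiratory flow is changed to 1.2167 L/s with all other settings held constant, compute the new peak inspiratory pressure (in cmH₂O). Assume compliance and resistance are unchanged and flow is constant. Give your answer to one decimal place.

41.2

PIP = Vt/C + R·V̇ + PEEP (constant-flow equation of motion).
Only the resistive term changes: ΔPIP = R × ΔV̇ = 10.5 × (1.2167 − 0.6667) = 10.5 × 0.55 = 5.775 cmH2O.
Original PIP = 430/24.7 + 10.5×0.6667 + 11 = 35.409 cmH2O; new PIP = 35.409 + (5.775) = 41.184 cmH2O.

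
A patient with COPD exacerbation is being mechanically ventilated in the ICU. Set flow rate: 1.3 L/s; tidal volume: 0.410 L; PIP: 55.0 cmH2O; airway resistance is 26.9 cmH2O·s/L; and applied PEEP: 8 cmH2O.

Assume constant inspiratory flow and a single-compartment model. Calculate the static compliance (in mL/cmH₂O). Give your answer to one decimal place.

Equation of motion (constant flow): PIP = Vt/C + R·V̇ + PEEP.
Vt/C = PIP − R·V̇ − PEEP = 55.0 − 26.9×1.3 − 8 = 55.0 − 34.97 − 8 = 12.03 cmH2O.
C = Vt / 12.03 = 410 / 12.03 = 34.081 mL/cmH2O.

34.1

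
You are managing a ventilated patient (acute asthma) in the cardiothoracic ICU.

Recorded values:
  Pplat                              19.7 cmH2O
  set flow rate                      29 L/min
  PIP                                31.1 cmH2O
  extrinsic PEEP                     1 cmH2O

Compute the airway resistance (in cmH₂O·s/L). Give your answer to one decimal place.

23.6

Flow: 29 L/min ÷ 60 = 0.4833 L/s.
Raw = (PIP − Pplat) / flow = (31.1 − 19.7) / 0.4833 = 11.4 / 0.4833 = 23.588 cmH2O·s/L.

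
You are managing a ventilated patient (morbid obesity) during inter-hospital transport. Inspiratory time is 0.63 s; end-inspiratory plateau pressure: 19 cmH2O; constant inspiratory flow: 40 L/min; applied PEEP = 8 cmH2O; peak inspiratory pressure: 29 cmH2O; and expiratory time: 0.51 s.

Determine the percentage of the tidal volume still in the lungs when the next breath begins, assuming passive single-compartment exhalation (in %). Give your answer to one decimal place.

41.0

Flow: 40 L/min ÷ 60 = 0.6667 L/s.
Vt = flow × Ti = 0.6667 L/s × 0.63 s × 1000 mL/L = 420.02 mL.
R = (PIP − Pplat)/V̇ = (29 − 19) / 0.6667 = 10.0/0.6667 = 14.999 cmH2O·s/L.
C = Vt/(Pplat − PEEP) = 420.02 / (19 − 8) = 420.02/11.0 = 38.184 mL/cmH2O.
τ = R × C = 14.999 × 0.03818 L/cmH2O = 0.5727 s.
Fraction remaining at end-expiration = e^(−Te/τ) = e^(−0.51/0.5727) = 0.4104 → 41.04%.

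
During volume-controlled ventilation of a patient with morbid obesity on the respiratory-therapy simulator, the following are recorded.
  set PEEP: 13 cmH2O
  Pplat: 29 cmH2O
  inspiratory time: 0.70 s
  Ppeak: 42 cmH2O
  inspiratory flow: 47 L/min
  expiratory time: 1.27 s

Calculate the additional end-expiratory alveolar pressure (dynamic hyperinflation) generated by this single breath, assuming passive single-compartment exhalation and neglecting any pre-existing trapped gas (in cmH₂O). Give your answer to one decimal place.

1.7

Flow: 47 L/min ÷ 60 = 0.7833 L/s.
Vt = flow × Ti = 0.7833 L/s × 0.70 s × 1000 mL/L = 548.31 mL.
R = (PIP − Pplat)/V̇ = (42 − 29) / 0.7833 = 13.0/0.7833 = 16.596 cmH2O·s/L.
C = Vt/(Pplat − PEEP) = 548.31 / (29 − 13) = 548.31/16.0 = 34.269 mL/cmH2O.
τ = R × C = 16.596 × 0.03427 L/cmH2O = 0.5687 s.
Fraction remaining = e^(−Te/τ) = e^(−1.27/0.5687) = 0.1072; trapped volume = 548.31 × 0.1072 = 58.779 mL.
Additional alveolar pressure from trapping ≈ V_trapped / C = 58.779 / 34.269 = 1.715 cmH2O.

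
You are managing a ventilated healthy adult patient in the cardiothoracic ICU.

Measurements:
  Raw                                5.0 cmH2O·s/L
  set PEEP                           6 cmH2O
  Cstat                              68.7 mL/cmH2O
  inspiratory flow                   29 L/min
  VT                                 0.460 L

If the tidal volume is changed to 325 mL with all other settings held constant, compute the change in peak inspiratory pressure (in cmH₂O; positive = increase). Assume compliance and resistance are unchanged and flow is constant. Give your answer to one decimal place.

PIP = Vt/C + R·V̇ + PEEP (constant-flow equation of motion).
Only the elastic term changes: ΔPIP = ΔVt / C = (325 − 460) / 68.7 = -1.965 cmH2O.

-2.0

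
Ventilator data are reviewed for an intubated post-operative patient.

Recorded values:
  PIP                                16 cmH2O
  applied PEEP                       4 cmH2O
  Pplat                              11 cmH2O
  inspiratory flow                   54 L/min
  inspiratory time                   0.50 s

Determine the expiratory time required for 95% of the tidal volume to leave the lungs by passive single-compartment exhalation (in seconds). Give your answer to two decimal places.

Flow: 54 L/min ÷ 60 = 0.9 L/s.
Vt = flow × Ti = 0.9 L/s × 0.50 s × 1000 mL/L = 450.0 mL.
R = (PIP − Pplat)/V̇ = (16 − 11) / 0.9 = 5.0/0.9 = 5.556 cmH2O·s/L.
C = Vt/(Pplat − PEEP) = 450.0 / (11 − 4) = 450.0/7.0 = 64.286 mL/cmH2O.
τ = R × C = 5.556 × 0.06429 L/cmH2O = 0.3572 s.
t = −τ·ln(1 − 0.95) = −0.3572·ln(0.05) = 1.07 s.

1.07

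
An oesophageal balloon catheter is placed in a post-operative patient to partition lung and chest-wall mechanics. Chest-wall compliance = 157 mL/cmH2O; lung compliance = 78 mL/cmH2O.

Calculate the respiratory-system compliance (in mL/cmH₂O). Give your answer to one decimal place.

52.1

Lung and chest wall are elastances in series: 1/Crs = 1/CL + 1/Ccw.
1/Crs = 1/78 + 1/157 = 0.01919.
Crs = 52.11 mL/cmH2O.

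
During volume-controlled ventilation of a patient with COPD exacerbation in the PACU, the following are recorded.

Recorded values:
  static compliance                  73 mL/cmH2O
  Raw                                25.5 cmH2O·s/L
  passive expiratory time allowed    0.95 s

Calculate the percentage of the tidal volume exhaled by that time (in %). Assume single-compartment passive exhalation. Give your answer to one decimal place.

40.0

τ = R × C = 25.5 × 73 mL/cmH2O = 25.5 × 0.073 L/cmH2O = 1.862 s.
Passive exhalation: V(t)/V₀ = e^(−t/τ) = e^(−0.95/1.862) = 0.6004.
Fraction exhaled = 1 − 0.6004 = 0.3996 → 39.96%.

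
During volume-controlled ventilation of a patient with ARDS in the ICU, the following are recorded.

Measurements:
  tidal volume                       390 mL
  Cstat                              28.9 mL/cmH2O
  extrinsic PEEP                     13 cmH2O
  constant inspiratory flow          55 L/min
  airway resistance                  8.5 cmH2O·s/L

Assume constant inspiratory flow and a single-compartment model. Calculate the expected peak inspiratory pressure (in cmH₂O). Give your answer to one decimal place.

Flow: 55 L/min ÷ 60 = 0.9167 L/s.
Equation of motion (constant flow): PIP = Vt/C + R·V̇ + PEEP.
PIP = 390/28.9 + 8.5×0.9167 + 13 = 13.495 + 7.792 + 13 = 34.287 cmH2O.

34.3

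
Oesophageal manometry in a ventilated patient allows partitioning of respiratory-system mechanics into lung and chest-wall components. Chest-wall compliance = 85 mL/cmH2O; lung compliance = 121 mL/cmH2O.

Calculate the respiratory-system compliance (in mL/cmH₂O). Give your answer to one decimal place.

Lung and chest wall are elastances in series: 1/Crs = 1/CL + 1/Ccw.
1/Crs = 1/121 + 1/85 = 0.02003.
Crs = 49.925 mL/cmH2O.

49.9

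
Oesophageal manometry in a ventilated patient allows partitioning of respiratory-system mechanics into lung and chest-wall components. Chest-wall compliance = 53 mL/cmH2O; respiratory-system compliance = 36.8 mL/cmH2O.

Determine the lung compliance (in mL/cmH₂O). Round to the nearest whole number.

120

1/CL = 1/Crs − 1/Ccw.
1/CL = 1/36.8 − 1/53 = 0.008306.
CL = 120.39 mL/cmH2O.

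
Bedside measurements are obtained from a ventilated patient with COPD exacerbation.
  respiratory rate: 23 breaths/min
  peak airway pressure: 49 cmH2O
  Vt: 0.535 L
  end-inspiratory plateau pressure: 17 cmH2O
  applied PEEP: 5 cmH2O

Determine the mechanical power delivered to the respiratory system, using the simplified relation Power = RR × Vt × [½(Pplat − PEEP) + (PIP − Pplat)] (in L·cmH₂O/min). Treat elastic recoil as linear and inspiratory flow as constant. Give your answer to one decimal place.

Per-breath work = Vt × [½(Pplat−PEEP) + (PIP−Pplat)] = 0.535 × [0.5×12.0 + 32.0] = 0.535 × 38.0 = 20.33 L·cmH2O.
Power = 23 × 20.33 = 467.59 L·cmH2O/min.

467.6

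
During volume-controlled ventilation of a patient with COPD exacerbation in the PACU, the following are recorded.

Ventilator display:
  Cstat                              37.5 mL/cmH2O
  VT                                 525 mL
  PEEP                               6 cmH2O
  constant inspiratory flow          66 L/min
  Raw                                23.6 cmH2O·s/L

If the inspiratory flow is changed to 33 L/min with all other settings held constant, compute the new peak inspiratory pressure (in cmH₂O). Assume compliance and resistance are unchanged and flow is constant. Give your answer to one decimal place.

33.0

Flow: 66 L/min ÷ 60 = 1.1 L/s.
New flow: 33 L/min ÷ 60 = 0.55 L/s.
PIP = Vt/C + R·V̇ + PEEP (constant-flow equation of motion).
Only the resistive term changes: ΔPIP = R × ΔV̇ = 23.6 × (0.55 − 1.1) = 23.6 × -0.55 = -12.98 cmH2O.
Original PIP = 525/37.5 + 23.6×1.1 + 6 = 45.96 cmH2O; new PIP = 45.96 + (-12.98) = 32.98 cmH2O.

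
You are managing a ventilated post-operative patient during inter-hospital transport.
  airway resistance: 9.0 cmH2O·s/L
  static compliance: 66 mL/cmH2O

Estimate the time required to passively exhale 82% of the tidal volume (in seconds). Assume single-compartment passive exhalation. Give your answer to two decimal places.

τ = R × C = 9.0 × 66 mL/cmH2O = 9.0 × 0.066 L/cmH2O = 0.594 s.
Exhaled fraction f = 1 − e^(−t/τ) → t = −τ·ln(1 − f) = −0.594·ln(0.18) = 1.019 s.

1.02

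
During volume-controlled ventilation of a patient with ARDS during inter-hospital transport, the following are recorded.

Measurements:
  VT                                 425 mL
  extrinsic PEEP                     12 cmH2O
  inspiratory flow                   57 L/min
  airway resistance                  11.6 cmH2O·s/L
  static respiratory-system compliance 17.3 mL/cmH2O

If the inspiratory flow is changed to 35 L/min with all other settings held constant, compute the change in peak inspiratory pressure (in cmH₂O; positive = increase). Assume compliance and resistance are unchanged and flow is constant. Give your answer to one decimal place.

Flow: 57 L/min ÷ 60 = 0.95 L/s.
New flow: 35 L/min ÷ 60 = 0.5833 L/s.
PIP = Vt/C + R·V̇ + PEEP (constant-flow equation of motion).
Only the resistive term changes: ΔPIP = R × ΔV̇ = 11.6 × (0.5833 − 0.95) = 11.6 × -0.3667 = -4.254 cmH2O.

-4.3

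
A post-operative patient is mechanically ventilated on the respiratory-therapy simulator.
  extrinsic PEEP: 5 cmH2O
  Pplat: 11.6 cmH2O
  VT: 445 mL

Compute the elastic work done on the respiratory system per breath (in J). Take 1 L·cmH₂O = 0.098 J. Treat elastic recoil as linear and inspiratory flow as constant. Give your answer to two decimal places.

0.14

Elastic work ≈ ½ × (Pplat − PEEP) × Vt = 0.5 × (11.6 − 5) × 0.445 L = 0.5 × 6.6 × 0.445 = 1.469 L·cmH2O.
× 0.098 J/(L·cmH2O) → 0.144 J.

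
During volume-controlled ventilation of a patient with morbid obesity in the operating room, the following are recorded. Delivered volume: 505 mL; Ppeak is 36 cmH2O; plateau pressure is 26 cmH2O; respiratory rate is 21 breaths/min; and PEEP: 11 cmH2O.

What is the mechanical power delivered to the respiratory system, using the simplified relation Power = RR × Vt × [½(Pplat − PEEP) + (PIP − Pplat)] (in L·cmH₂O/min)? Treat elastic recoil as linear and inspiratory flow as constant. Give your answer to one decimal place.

Per-breath work = Vt × [½(Pplat−PEEP) + (PIP−Pplat)] = 0.505 × [0.5×15.0 + 10.0] = 0.505 × 17.5 = 8.838 L·cmH2O.
Power = 21 × 8.838 = 185.6 L·cmH2O/min.

185.6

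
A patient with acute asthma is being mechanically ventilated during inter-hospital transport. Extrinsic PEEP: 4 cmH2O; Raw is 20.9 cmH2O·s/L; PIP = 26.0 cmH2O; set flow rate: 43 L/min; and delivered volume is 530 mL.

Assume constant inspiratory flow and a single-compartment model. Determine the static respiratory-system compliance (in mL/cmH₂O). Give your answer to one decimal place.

Flow: 43 L/min ÷ 60 = 0.7167 L/s.
Equation of motion (constant flow): PIP = Vt/C + R·V̇ + PEEP.
Vt/C = PIP − R·V̇ − PEEP = 26.0 − 20.9×0.7167 − 4 = 26.0 − 14.979 − 4 = 7.021 cmH2O.
C = Vt / 7.021 = 530 / 7.021 = 75.488 mL/cmH2O.

75.5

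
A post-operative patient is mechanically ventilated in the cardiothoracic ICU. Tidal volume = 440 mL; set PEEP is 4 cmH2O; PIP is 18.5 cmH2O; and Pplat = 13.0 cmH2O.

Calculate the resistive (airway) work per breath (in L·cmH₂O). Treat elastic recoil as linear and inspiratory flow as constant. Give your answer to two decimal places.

2.42

With constant inspiratory flow the resistive pressure is constant at PIP − Pplat = 18.5 − 13.0 = 5.5 cmH2O, so resistive work = 5.5 × 0.440 = 2.42 L·cmH2O.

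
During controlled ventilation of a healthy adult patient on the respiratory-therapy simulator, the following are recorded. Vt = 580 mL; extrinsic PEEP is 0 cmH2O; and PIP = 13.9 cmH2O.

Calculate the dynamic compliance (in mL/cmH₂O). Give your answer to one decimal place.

Dynamic compliance = Vt / (PIP − PEEP) = 580 / (13.9 − 0) = 580 / 13.9 = 41.727 mL/cmH2O.

41.7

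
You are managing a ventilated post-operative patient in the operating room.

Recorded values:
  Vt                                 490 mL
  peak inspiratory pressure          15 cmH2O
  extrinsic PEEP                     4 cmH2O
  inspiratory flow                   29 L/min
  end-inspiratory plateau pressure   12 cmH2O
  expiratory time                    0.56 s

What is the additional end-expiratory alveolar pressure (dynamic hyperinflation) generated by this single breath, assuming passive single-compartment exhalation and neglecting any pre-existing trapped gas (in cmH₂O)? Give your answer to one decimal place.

1.8

Flow: 29 L/min ÷ 60 = 0.4833 L/s.
R = (PIP − Pplat)/V̇ = (15 − 12) / 0.4833 = 3.0/0.4833 = 6.207 cmH2O·s/L.
C = Vt/(Pplat − PEEP) = 490.0 / (12 − 4) = 490.0/8.0 = 61.25 mL/cmH2O.
τ = R × C = 6.207 × 0.06125 L/cmH2O = 0.3802 s.
Fraction remaining = e^(−Te/τ) = e^(−0.56/0.3802) = 0.2293; trapped volume = 490.0 × 0.2293 = 112.36 mL.
Additional alveolar pressure from trapping ≈ V_trapped / C = 112.36 / 61.25 = 1.834 cmH2O.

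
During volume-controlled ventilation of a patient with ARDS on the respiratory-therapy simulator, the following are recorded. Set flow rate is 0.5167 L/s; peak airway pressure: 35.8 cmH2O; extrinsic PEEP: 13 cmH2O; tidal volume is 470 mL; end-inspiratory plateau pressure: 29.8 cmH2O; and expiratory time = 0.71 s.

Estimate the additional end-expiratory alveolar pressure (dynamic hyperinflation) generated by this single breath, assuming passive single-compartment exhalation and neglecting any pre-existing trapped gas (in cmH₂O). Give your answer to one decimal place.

R = (PIP − Pplat)/V̇ = (35.8 − 29.8) / 0.5167 = 6.0/0.5167 = 11.612 cmH2O·s/L.
C = Vt/(Pplat − PEEP) = 470.0 / (29.8 − 13) = 470.0/16.8 = 27.976 mL/cmH2O.
τ = R × C = 11.612 × 0.02798 L/cmH2O = 0.3249 s.
Fraction remaining = e^(−Te/τ) = e^(−0.71/0.3249) = 0.1124; trapped volume = 470.0 × 0.1124 = 52.828 mL.
Additional alveolar pressure from trapping ≈ V_trapped / C = 52.828 / 27.976 = 1.888 cmH2O.

1.9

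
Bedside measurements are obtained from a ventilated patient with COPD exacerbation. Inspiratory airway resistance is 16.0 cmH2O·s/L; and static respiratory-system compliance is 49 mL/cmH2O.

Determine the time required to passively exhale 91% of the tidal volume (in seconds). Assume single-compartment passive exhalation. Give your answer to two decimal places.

τ = R × C = 16.0 × 49 mL/cmH2O = 16.0 × 0.049 L/cmH2O = 0.784 s.
Exhaled fraction f = 1 − e^(−t/τ) → t = −τ·ln(1 − f) = −0.784·ln(0.09) = 1.888 s.

1.89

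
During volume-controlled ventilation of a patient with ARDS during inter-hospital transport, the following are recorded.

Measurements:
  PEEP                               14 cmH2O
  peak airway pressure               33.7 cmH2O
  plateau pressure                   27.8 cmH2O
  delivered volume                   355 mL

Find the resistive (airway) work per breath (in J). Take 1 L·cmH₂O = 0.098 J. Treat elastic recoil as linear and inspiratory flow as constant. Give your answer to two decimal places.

With constant inspiratory flow the resistive pressure is constant at PIP − Pplat = 33.7 − 27.8 = 5.9 cmH2O, so resistive work = 5.9 × 0.355 = 2.095 L·cmH2O.
× 0.098 J/(L·cmH2O) → 0.2053 J.

0.21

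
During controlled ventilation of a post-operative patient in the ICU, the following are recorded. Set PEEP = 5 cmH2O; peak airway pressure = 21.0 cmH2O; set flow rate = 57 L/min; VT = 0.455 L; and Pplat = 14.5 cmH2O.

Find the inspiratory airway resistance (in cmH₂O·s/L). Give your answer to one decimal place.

6.8

Flow: 57 L/min ÷ 60 = 0.95 L/s.
Raw = (PIP − Pplat) / flow = (21.0 − 14.5) / 0.95 = 6.5 / 0.95 = 6.842 cmH2O·s/L.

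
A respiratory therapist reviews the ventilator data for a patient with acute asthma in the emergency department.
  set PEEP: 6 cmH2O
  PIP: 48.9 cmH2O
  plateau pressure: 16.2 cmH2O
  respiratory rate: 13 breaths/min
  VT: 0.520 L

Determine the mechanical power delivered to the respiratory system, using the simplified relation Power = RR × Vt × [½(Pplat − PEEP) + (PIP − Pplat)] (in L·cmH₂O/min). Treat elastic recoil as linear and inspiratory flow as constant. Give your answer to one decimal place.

255.5

Per-breath work = Vt × [½(Pplat−PEEP) + (PIP−Pplat)] = 0.520 × [0.5×10.2 + 32.7] = 0.520 × 37.8 = 19.656 L·cmH2O.
Power = 13 × 19.656 = 255.53 L·cmH2O/min.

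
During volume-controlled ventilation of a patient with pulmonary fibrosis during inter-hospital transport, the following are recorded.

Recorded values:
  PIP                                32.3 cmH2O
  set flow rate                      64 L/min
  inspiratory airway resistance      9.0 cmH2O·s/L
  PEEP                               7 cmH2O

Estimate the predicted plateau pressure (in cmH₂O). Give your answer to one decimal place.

Flow: 64 L/min ÷ 60 = 1.0667 L/s.
Pplat = PIP − Raw × flow = 32.3 − 9.0 × 1.0667 = 32.3 − 9.6 = 22.7 cmH2O.

22.7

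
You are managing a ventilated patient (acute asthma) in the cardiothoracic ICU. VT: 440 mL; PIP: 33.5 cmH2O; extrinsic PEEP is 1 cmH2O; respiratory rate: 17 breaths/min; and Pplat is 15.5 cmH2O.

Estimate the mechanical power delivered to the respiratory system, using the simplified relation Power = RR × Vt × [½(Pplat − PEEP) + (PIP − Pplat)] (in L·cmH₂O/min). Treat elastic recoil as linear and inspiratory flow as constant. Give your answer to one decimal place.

188.9

Per-breath work = Vt × [½(Pplat−PEEP) + (PIP−Pplat)] = 0.440 × [0.5×14.5 + 18.0] = 0.440 × 25.25 = 11.11 L·cmH2O.
Power = 17 × 11.11 = 188.87 L·cmH2O/min.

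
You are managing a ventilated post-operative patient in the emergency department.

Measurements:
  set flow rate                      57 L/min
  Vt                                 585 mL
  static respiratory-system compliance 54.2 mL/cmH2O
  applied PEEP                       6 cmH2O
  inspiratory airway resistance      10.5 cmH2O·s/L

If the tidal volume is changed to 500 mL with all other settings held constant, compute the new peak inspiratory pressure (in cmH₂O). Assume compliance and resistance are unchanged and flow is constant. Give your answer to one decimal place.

25.2

Flow: 57 L/min ÷ 60 = 0.95 L/s.
PIP = Vt/C + R·V̇ + PEEP (constant-flow equation of motion).
Only the elastic term changes: ΔPIP = ΔVt / C = (500 − 585) / 54.2 = -1.568 cmH2O.
Original PIP = 585/54.2 + 10.5×0.95 + 6 = 26.768 cmH2O; new PIP = 26.768 + (-1.568) = 25.2 cmH2O.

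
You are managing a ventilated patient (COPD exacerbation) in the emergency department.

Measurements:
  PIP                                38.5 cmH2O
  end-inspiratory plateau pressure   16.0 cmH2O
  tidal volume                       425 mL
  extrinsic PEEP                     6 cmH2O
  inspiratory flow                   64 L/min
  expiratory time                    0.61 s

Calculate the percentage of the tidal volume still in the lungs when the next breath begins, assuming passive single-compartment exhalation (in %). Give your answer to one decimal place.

Flow: 64 L/min ÷ 60 = 1.0667 L/s.
R = (PIP − Pplat)/V̇ = (38.5 − 16.0) / 1.0667 = 22.5/1.0667 = 21.093 cmH2O·s/L.
C = Vt/(Pplat − PEEP) = 425.0 / (16.0 − 6) = 425.0/10.0 = 42.5 mL/cmH2O.
τ = R × C = 21.093 × 0.0425 L/cmH2O = 0.8965 s.
Fraction remaining at end-expiration = e^(−Te/τ) = e^(−0.61/0.8965) = 0.5064 → 50.64%.

50.6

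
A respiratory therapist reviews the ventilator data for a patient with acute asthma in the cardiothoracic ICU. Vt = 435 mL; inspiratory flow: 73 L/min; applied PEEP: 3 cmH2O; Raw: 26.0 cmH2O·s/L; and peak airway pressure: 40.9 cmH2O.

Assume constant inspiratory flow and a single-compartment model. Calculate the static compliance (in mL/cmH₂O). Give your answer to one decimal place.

Flow: 73 L/min ÷ 60 = 1.2167 L/s.
Equation of motion (constant flow): PIP = Vt/C + R·V̇ + PEEP.
Vt/C = PIP − R·V̇ − PEEP = 40.9 − 26.0×1.2167 − 3 = 40.9 − 31.634 − 3 = 6.266 cmH2O.
C = Vt / 6.266 = 435 / 6.266 = 69.422 mL/cmH2O.

69.4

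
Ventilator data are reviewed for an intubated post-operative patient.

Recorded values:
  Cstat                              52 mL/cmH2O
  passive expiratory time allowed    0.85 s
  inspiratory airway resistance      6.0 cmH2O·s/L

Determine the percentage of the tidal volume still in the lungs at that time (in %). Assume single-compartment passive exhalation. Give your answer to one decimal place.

τ = R × C = 6.0 × 52 mL/cmH2O = 6.0 × 0.052 L/cmH2O = 0.312 s.
Passive exhalation: V(t)/V₀ = e^(−t/τ) = e^(−0.85/0.312) = 0.06559.
Fraction remaining = 0.06559 → 6.559%.

6.6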